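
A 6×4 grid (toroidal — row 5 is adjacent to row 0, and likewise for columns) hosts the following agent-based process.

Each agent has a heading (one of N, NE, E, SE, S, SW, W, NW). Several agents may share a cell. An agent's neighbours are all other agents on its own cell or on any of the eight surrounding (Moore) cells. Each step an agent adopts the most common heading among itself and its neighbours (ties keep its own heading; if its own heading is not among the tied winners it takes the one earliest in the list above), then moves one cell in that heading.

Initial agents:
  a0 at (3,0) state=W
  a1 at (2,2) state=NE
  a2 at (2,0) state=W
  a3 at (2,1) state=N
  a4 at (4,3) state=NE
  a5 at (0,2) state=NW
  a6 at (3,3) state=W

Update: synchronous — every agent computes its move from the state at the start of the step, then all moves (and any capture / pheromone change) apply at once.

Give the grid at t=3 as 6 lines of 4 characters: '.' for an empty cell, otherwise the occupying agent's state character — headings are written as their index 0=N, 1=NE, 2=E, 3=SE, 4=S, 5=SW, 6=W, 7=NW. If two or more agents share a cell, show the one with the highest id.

....
.6..
.66.
66..
6..6
....

t=1: a0@(3,3):W a1@(1,3):NE a2@(2,3):W a3@(2,0):W a4@(4,2):W a5@(5,1):NW a6@(3,2):W
t=2: a0@(3,2):W a1@(1,2):W a2@(2,2):W a3@(2,3):W a4@(4,1):W a5@(4,0):NW a6@(3,1):W
t=3: a0@(3,1):W a1@(1,1):W a2@(2,1):W a3@(2,2):W a4@(4,0):W a5@(4,3):W a6@(3,0):W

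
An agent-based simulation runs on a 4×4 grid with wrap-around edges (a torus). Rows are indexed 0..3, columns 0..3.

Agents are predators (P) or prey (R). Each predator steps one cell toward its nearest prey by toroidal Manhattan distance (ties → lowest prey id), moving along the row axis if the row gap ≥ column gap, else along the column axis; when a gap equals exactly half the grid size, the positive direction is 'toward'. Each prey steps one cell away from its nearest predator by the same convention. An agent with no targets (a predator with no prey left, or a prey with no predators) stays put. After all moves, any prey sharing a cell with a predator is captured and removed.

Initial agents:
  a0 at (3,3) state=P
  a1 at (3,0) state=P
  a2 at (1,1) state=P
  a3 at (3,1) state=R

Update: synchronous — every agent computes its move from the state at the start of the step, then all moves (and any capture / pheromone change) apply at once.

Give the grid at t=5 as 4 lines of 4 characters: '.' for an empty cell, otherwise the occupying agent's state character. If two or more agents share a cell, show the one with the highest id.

t=1: a0@(3,0):P a1@(3,1):P a2@(2,1):P a3@(3,2):R
t=2: a0@(3,1):P a1@(3,2):P a2@(3,1):P a3@(3,3):R
t=3: a0@(3,2):P a1@(3,3):P a2@(3,2):P a3@(3,0):R
t=4: a0@(3,3):P a1@(3,0):P a2@(3,3):P a3@(3,1):R
t=5: a0@(3,0):P a1@(3,1):P a2@(3,0):P a3@(3,2):R

....
....
....
PPR.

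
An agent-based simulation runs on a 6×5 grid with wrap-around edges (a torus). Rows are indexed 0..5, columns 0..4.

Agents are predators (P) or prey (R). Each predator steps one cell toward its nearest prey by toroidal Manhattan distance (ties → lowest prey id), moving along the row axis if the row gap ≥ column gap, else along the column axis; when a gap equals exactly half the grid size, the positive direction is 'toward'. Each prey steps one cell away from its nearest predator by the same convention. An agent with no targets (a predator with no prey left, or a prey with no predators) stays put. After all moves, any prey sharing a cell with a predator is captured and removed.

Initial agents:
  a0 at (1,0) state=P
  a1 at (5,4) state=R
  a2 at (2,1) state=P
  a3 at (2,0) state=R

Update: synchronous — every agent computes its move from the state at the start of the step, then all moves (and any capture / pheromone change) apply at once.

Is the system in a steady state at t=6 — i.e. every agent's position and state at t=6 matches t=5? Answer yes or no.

no

t=1: a0@(2,0):P a1@(4,4):R a2@(2,0):P a3@(3,0):R
t=2: a0@(3,0):P a1@(5,4):R a2@(3,0):P a3@(4,0):R
t=3: a0@(4,0):P a1@(0,4):R a2@(4,0):P a3@(5,0):R
t=4: a0@(5,0):P a1@(1,4):R a2@(5,0):P a3@(0,0):R
t=5: a0@(0,0):P a1@(2,4):R a2@(0,0):P a3@(1,0):R
t=6: a0@(1,0):P a1@(3,4):R a2@(1,0):P a3@(2,0):R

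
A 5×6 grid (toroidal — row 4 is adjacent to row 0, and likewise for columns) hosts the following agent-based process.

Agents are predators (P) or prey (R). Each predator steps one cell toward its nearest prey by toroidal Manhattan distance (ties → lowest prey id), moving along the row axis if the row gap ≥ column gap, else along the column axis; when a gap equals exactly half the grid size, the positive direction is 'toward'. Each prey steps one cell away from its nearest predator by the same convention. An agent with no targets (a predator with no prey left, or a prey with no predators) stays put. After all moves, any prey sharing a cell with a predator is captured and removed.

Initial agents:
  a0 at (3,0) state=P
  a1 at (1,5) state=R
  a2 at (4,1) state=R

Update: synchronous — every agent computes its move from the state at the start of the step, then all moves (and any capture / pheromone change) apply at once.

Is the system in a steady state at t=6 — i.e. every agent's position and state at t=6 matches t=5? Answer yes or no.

t=1: a0@(4,0):P a1@(0,5):R a2@(0,1):R
t=2: a0@(0,0):P a1@(1,5):R a2@(1,1):R
t=3: a0@(1,0):P a1@(2,5):R a2@(2,1):R
t=4: a0@(2,0):P a1@(3,5):R a2@(3,1):R
t=5: a0@(3,0):P a1@(4,5):R a2@(4,1):R
t=6: a0@(4,0):P a1@(0,5):R a2@(0,1):R

no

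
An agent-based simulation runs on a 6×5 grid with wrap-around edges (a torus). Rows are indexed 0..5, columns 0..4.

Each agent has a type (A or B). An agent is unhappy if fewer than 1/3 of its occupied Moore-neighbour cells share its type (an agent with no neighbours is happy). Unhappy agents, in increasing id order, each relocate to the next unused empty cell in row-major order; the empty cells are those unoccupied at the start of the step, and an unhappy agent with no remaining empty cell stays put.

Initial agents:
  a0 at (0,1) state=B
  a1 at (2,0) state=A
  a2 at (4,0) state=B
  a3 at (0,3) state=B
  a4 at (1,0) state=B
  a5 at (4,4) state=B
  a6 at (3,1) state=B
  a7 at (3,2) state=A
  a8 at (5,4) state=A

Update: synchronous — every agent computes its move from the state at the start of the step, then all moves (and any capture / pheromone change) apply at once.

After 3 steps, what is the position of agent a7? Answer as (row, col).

(0, 4)

t=1: a0@(0,1):B a1@(0,0):A a2@(4,0):B a3@(0,2):B a4@(1,0):B a5@(4,4):B a6@(3,1):B a7@(0,4):A a8@(1,1):A
t=2: a0@(0,1):B a1@(0,0):A a2@(4,0):B a3@(0,2):B a4@(0,3):B a5@(4,4):B a6@(3,1):B a7@(0,4):A a8@(1,2):A
t=3: a0@(0,1):B a1@(0,0):A a2@(4,0):B a3@(0,2):B a4@(0,3):B a5@(4,4):B a6@(3,1):B a7@(0,4):A a8@(1,0):A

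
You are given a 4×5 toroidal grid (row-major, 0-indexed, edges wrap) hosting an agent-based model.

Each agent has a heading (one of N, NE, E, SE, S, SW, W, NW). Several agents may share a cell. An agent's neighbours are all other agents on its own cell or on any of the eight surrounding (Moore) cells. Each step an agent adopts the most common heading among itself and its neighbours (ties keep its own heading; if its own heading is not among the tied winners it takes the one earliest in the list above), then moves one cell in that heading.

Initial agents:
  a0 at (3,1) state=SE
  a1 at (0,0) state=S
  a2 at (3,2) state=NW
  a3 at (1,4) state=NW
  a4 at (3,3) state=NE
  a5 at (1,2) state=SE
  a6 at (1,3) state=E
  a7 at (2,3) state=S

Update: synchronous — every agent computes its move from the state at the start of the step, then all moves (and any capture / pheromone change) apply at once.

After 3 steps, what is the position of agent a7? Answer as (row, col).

t=1: a0@(0,2):SE a1@(1,0):S a2@(2,1):NW a3@(2,4):S a4@(2,4):NE a5@(2,3):SE a6@(1,4):E a7@(1,2):NW
t=2: a0@(1,3):SE a1@(2,0):S a2@(1,0):NW a3@(3,4):S a4@(3,4):S a5@(3,4):SE a6@(2,4):S a7@(0,1):NW
t=3: a0@(2,4):SE a1@(3,0):S a2@(0,4):NW a3@(0,4):S a4@(0,4):S a5@(0,4):S a6@(3,4):S a7@(3,0):NW

(3, 0)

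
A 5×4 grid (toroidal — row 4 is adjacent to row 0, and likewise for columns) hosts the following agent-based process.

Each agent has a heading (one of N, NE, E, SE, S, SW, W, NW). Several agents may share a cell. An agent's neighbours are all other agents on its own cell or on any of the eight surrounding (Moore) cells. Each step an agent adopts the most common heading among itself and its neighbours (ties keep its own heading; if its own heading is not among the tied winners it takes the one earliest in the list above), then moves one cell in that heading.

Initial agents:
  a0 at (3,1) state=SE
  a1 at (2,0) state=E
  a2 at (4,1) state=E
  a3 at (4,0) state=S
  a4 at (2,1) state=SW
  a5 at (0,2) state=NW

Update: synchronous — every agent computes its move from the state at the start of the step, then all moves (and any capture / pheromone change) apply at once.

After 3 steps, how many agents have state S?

t=1: a0@(3,2):E a1@(2,1):E a2@(4,2):E a3@(0,0):S a4@(3,0):SW a5@(4,1):NW
t=2: a0@(3,3):E a1@(2,2):E a2@(4,3):E a3@(1,0):S a4@(4,3):SW a5@(4,2):E
t=3: a0@(3,0):E a1@(2,3):E a2@(4,0):E a3@(2,0):S a4@(4,0):E a5@(4,3):E

1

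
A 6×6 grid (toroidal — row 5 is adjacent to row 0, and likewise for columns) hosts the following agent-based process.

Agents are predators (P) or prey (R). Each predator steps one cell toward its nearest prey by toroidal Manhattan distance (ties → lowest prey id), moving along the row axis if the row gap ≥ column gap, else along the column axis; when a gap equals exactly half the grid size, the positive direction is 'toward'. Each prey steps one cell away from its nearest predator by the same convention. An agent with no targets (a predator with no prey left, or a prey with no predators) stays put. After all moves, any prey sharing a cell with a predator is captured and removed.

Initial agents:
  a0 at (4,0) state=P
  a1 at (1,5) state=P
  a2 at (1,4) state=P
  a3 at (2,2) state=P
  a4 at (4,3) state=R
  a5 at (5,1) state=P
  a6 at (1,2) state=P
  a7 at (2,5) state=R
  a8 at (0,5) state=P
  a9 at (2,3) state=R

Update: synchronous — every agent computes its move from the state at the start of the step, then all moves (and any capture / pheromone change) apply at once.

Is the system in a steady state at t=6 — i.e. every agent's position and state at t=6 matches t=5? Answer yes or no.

t=1: a0@(4,1):P a1@(2,5):P a2@(2,4):P a3@(2,3):P a4@(4,2):R a5@(5,2):P a6@(2,2):P a7@(3,5):R a8@(1,5):P
t=2: a0@(4,2):P a1@(3,5):P a2@(3,4):P a3@(3,3):P a4@(4,3):R a5@(4,2):P a6@(3,2):P a7@(4,5):R a8@(2,5):P
t=3: a0@(4,3):P a1@(4,5):P a2@(4,4):P a3@(4,3):P a5@(4,3):P a6@(4,2):P a7@(5,5):R a8@(3,5):P
t=4: a0@(4,4):P a1@(5,5):P a2@(5,4):P a3@(4,4):P a5@(4,4):P a6@(4,3):P a7@(0,5):R a8@(4,5):P
t=5: a0@(5,4):P a1@(0,5):P a2@(0,4):P a3@(5,4):P a5@(5,4):P a6@(5,3):P a7@(1,5):R a8@(5,5):P
t=6: a0@(0,4):P a1@(1,5):P a2@(1,4):P a3@(0,4):P a5@(0,4):P a6@(0,3):P a7@(2,5):R a8@(0,5):P

no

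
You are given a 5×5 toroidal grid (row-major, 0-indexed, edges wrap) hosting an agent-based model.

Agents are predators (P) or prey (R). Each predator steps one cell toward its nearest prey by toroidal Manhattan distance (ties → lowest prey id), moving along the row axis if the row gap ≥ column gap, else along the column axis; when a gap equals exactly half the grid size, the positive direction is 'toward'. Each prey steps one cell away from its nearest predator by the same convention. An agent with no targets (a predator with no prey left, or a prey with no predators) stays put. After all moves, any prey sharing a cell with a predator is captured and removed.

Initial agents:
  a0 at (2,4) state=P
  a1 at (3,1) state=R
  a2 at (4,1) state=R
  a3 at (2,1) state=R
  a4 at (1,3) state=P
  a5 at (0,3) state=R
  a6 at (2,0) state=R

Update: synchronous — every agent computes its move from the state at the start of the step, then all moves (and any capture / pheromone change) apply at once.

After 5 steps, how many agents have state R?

5

t=1: a0@(2,0):P a1@(3,2):R a2@(0,1):R a3@(2,2):R a4@(0,3):P a5@(4,3):R a6@(2,1):R
t=2: a0@(2,1):P a1@(3,3):R a2@(0,0):R a3@(2,3):R a4@(4,3):P a5@(3,3):R a6@(2,2):R
t=3: a0@(2,2):P a1@(2,3):R a2@(4,0):R a3@(2,4):R a4@(3,3):P a5@(2,3):R a6@(2,3):R
t=4: a0@(2,3):P a1@(2,4):R a2@(4,1):R a3@(2,0):R a4@(2,3):P a5@(2,4):R a6@(2,4):R
t=5: a0@(2,4):P a1@(2,0):R a2@(0,1):R a3@(2,1):R a4@(2,4):P a5@(2,0):R a6@(2,0):R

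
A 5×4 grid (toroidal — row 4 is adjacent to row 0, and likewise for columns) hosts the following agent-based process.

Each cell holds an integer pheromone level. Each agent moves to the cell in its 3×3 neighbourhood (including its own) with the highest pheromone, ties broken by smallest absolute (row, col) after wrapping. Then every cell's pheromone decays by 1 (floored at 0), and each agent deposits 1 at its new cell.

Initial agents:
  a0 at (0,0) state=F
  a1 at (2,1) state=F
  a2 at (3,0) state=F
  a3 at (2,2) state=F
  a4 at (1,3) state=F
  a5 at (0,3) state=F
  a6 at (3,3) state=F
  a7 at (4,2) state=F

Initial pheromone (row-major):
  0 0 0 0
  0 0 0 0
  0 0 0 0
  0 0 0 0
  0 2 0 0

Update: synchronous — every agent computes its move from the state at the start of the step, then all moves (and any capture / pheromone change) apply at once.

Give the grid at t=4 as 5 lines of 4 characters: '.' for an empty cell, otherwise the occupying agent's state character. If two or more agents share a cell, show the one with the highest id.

....
....
....
....
.F..

t=1: a0@(4,1) a1@(1,0) a2@(4,1) a3@(1,1) a4@(0,0) a5@(0,0) a6@(2,0) a7@(4,1) | pheromone: 2 0 0 0 / 1 1 0 0 / 1 0 0 0 / 0 0 0 0 / 0 4 0 0
t=2: a0@(4,1) a1@(0,0) a2@(4,1) a3@(0,0) a4@(4,1) a5@(4,1) a6@(1,0) a7@(4,1) | pheromone: 3 0 0 0 / 1 0 0 0 / 0 0 0 0 / 0 0 0 0 / 0 8 0 0
t=3: a0@(4,1) a1@(4,1) a2@(4,1) a3@(4,1) a4@(4,1) a5@(4,1) a6@(0,0) a7@(4,1) | pheromone: 3 0 0 0 / 0 0 0 0 / 0 0 0 0 / 0 0 0 0 / 0 14 0 0
t=4: a0@(4,1) a1@(4,1) a2@(4,1) a3@(4,1) a4@(4,1) a5@(4,1) a6@(4,1) a7@(4,1) | pheromone: 2 0 0 0 / 0 0 0 0 / 0 0 0 0 / 0 0 0 0 / 0 21 0 0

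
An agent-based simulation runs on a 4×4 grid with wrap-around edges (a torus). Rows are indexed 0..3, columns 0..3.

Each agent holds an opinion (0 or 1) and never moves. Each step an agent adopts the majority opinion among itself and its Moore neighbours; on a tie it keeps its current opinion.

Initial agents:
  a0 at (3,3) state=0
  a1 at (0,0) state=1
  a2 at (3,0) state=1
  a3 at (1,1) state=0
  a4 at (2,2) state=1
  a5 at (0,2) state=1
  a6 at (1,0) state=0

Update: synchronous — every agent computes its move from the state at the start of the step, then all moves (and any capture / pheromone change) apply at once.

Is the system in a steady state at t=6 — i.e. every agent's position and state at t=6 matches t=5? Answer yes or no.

no

t=1: a0@(3,3):1 a1@(0,0):0 a2@(3,0):1 a3@(1,1):1 a4@(2,2):0 a5@(0,2):0 a6@(1,0):0
t=2: a0@(3,3):0 a1@(0,0):1 a2@(3,0):1 a3@(1,1):0 a4@(2,2):1 a5@(0,2):1 a6@(1,0):0
t=3: a0@(3,3):1 a1@(0,0):0 a2@(3,0):1 a3@(1,1):1 a4@(2,2):0 a5@(0,2):0 a6@(1,0):0
t=4: a0@(3,3):0 a1@(0,0):1 a2@(3,0):1 a3@(1,1):0 a4@(2,2):1 a5@(0,2):1 a6@(1,0):0
t=5: a0@(3,3):1 a1@(0,0):0 a2@(3,0):1 a3@(1,1):1 a4@(2,2):0 a5@(0,2):0 a6@(1,0):0
t=6: a0@(3,3):0 a1@(0,0):1 a2@(3,0):1 a3@(1,1):0 a4@(2,2):1 a5@(0,2):1 a6@(1,0):0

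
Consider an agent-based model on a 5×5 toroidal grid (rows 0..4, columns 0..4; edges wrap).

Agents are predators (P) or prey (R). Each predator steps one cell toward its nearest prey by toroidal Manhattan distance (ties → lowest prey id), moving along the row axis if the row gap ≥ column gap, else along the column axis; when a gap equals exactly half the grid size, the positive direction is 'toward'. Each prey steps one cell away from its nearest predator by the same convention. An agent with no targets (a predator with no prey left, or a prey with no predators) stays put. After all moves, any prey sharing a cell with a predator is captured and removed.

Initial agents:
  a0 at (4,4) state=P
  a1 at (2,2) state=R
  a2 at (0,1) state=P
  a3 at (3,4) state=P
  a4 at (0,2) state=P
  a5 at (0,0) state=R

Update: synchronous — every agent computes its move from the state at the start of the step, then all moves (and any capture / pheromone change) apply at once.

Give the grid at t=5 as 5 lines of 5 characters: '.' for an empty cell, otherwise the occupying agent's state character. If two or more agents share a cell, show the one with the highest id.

.....
.....
.....
PPP..
P....

t=1: a0@(0,4):P a1@(3,2):R a2@(0,0):P a3@(3,3):P a4@(1,2):P
t=2: a0@(4,4):P a1@(3,1):R a2@(4,0):P a3@(3,2):P a4@(2,2):P
t=3: a0@(4,0):P a2@(3,0):P a3@(3,1):P a4@(3,2):P
t=4: (unchanged — steady state)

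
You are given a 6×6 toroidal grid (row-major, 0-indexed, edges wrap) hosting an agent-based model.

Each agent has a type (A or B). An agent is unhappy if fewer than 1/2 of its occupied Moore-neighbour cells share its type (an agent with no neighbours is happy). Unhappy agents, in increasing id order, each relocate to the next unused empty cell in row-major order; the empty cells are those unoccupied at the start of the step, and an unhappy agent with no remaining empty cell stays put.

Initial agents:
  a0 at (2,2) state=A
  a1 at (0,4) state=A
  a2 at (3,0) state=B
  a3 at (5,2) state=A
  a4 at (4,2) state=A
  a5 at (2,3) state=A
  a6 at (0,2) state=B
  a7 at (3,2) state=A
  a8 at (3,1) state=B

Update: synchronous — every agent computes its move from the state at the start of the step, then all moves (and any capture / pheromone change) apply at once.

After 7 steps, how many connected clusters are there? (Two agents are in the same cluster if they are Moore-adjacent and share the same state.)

4

t=1: a0@(2,2):A a1@(0,4):A a2@(3,0):B a3@(5,2):A a4@(4,2):A a5@(2,3):A a6@(0,0):B a7@(3,2):A a8@(0,1):B
t=2: (unchanged — steady state)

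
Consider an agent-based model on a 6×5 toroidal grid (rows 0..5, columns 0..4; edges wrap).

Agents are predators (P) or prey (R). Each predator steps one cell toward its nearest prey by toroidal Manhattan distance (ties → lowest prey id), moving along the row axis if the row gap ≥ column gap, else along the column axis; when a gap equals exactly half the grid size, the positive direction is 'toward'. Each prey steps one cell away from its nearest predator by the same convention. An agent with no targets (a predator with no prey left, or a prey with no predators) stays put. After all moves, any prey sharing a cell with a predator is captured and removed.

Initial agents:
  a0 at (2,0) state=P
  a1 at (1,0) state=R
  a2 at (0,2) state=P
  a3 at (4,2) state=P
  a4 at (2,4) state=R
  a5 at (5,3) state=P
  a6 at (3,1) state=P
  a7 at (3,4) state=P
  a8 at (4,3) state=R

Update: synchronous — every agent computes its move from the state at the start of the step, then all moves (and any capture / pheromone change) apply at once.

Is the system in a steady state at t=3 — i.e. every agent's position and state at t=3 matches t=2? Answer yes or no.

no

t=1: a0@(1,0):P a1@(0,0):R a2@(0,1):P a3@(4,3):P a4@(2,3):R a5@(4,3):P a6@(2,1):P a7@(2,4):P a8@(4,4):R
t=2: a0@(0,0):P a1@(5,0):R a2@(0,0):P a3@(4,4):P a5@(4,4):P a6@(2,2):P a7@(2,3):P a8@(4,0):R
t=3: a0@(5,0):P a2@(5,0):P a3@(4,0):P a5@(4,0):P a6@(3,2):P a7@(3,3):P a8@(4,1):R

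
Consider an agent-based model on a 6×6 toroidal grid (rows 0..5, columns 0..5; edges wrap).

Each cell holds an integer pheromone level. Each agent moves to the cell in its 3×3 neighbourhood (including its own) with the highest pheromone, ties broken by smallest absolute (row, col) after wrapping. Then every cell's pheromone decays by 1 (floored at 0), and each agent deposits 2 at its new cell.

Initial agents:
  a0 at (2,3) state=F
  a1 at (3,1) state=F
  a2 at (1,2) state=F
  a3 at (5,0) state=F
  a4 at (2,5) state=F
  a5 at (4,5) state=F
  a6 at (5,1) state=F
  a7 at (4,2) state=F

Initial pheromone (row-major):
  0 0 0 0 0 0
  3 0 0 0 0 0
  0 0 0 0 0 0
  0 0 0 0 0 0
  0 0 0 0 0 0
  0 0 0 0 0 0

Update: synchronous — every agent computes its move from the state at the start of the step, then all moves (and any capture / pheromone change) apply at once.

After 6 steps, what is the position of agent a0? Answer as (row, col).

t=1: a0@(1,2) a1@(2,0) a2@(0,1) a3@(0,0) a4@(1,0) a5@(3,0) a6@(0,0) a7@(3,1) | pheromone: 4 2 0 0 0 0 / 4 0 2 0 0 0 / 2 0 0 0 0 0 / 2 2 0 0 0 0 / 0 0 0 0 0 0 / 0 0 0 0 0 0
t=2: a0@(0,1) a1@(1,0) a2@(0,0) a3@(0,0) a4@(0,0) a5@(2,0) a6@(0,0) a7@(2,0) | pheromone: 11 3 0 0 0 0 / 5 0 1 0 0 0 / 5 0 0 0 0 0 / 1 1 0 0 0 0 / 0 0 0 0 0 0 / 0 0 0 0 0 0
t=3: a0@(0,0) a1@(0,0) a2@(0,0) a3@(0,0) a4@(0,0) a5@(1,0) a6@(0,0) a7@(1,0) | pheromone: 22 2 0 0 0 0 / 8 0 0 0 0 0 / 4 0 0 0 0 0 / 0 0 0 0 0 0 / 0 0 0 0 0 0 / 0 0 0 0 0 0
t=4: a0@(0,0) a1@(0,0) a2@(0,0) a3@(0,0) a4@(0,0) a5@(0,0) a6@(0,0) a7@(0,0) | pheromone: 37 1 0 0 0 0 / 7 0 0 0 0 0 / 3 0 0 0 0 0 / 0 0 0 0 0 0 / 0 0 0 0 0 0 / 0 0 0 0 0 0
t=5: a0@(0,0) a1@(0,0) a2@(0,0) a3@(0,0) a4@(0,0) a5@(0,0) a6@(0,0) a7@(0,0) | pheromone: 52 0 0 0 0 0 / 6 0 0 0 0 0 / 2 0 0 0 0 0 / 0 0 0 0 0 0 / 0 0 0 0 0 0 / 0 0 0 0 0 0
t=6: a0@(0,0) a1@(0,0) a2@(0,0) a3@(0,0) a4@(0,0) a5@(0,0) a6@(0,0) a7@(0,0) | pheromone: 67 0 0 0 0 0 / 5 0 0 0 0 0 / 1 0 0 0 0 0 / 0 0 0 0 0 0 / 0 0 0 0 0 0 / 0 0 0 0 0 0

(0, 0)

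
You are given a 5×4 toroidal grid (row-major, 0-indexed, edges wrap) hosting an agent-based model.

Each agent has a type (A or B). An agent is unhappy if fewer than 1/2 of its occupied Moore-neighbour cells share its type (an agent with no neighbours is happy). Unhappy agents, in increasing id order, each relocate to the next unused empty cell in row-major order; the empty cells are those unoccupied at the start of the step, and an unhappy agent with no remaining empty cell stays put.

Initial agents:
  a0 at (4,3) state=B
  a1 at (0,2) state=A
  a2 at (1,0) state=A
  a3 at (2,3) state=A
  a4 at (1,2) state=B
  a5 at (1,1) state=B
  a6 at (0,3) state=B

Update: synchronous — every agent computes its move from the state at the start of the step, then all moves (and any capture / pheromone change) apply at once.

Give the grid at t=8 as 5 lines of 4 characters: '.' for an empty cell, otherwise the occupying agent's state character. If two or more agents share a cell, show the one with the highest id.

.AAB
.ABB
....
....
...B

t=1: a0@(4,3):B a1@(0,0):A a2@(0,1):A a3@(2,3):A a4@(1,2):B a5@(1,3):B a6@(0,3):B
t=2: a0@(4,3):B a1@(0,2):A a2@(0,1):A a3@(1,0):A a4@(1,2):B a5@(1,3):B a6@(0,3):B
t=3: a0@(4,3):B a1@(0,0):A a2@(0,1):A a3@(1,1):A a4@(1,2):B a5@(1,3):B a6@(0,3):B
t=4: a0@(4,3):B a1@(0,2):A a2@(0,1):A a3@(1,1):A a4@(1,2):B a5@(1,3):B a6@(0,3):B
t=5: a0@(4,3):B a1@(0,0):A a2@(0,1):A a3@(1,1):A a4@(1,0):B a5@(1,3):B a6@(0,3):B
t=6: a0@(4,3):B a1@(0,2):A a2@(0,1):A a3@(1,1):A a4@(1,2):B a5@(1,3):B a6@(0,3):B
t=7: a0@(4,3):B a1@(0,0):A a2@(0,1):A a3@(1,1):A a4@(1,0):B a5@(1,3):B a6@(0,3):B
t=8: a0@(4,3):B a1@(0,2):A a2@(0,1):A a3@(1,1):A a4@(1,2):B a5@(1,3):B a6@(0,3):B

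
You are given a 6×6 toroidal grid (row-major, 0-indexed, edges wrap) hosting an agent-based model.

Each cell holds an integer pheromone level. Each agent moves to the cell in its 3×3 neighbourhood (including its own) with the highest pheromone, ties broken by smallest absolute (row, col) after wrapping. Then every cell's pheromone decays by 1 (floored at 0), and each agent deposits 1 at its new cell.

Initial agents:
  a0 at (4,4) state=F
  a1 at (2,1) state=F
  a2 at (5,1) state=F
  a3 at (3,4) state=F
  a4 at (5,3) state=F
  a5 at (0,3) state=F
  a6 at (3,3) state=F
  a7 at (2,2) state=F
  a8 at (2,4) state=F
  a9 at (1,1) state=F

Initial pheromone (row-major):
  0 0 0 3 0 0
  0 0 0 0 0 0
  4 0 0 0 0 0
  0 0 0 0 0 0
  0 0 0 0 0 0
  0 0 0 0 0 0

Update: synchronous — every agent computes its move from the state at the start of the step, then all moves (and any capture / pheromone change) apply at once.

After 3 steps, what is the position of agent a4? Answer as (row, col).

t=1: a0@(3,3) a1@(2,0) a2@(0,0) a3@(2,3) a4@(0,3) a5@(0,3) a6@(2,2) a7@(1,1) a8@(1,3) a9@(2,0) | pheromone: 1 0 0 4 0 0 / 0 1 0 1 0 0 / 5 0 1 1 0 0 / 0 0 0 1 0 0 / 0 0 0 0 0 0 / 0 0 0 0 0 0
t=2: a0@(2,2) a1@(2,0) a2@(0,0) a3@(1,3) a4@(0,3) a5@(0,3) a6@(1,1) a7@(2,0) a8@(0,3) a9@(2,0) | pheromone: 1 0 0 6 0 0 / 0 1 0 1 0 0 / 7 0 1 0 0 0 / 0 0 0 0 0 0 / 0 0 0 0 0 0 / 0 0 0 0 0 0
t=3: a0@(1,1) a1@(2,0) a2@(0,0) a3@(0,3) a4@(0,3) a5@(0,3) a6@(2,0) a7@(2,0) a8@(0,3) a9@(2,0) | pheromone: 1 0 0 9 0 0 / 0 1 0 0 0 0 / 10 0 0 0 0 0 / 0 0 0 0 0 0 / 0 0 0 0 0 0 / 0 0 0 0 0 0

(0, 3)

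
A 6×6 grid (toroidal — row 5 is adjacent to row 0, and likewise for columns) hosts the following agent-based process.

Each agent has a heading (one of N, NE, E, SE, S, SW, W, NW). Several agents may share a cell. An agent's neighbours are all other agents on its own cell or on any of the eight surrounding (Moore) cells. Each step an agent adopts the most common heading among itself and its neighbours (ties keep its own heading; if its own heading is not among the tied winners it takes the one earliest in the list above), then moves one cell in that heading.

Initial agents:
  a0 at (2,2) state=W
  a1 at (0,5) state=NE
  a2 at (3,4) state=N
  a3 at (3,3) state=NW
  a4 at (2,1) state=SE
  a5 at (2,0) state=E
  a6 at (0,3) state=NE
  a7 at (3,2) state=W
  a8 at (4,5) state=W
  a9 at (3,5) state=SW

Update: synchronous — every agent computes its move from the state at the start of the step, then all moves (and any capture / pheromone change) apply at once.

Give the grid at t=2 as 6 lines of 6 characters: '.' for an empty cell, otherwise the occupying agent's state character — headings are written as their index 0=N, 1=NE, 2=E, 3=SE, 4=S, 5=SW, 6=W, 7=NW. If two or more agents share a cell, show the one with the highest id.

......
....0.
6....6
66....
.1.6.1
...5..

t=1: a0@(2,1):W a1@(5,0):NE a2@(2,4):N a3@(3,2):W a4@(2,0):W a5@(2,1):E a6@(5,4):NE a7@(3,1):W a8@(4,4):W a9@(4,4):SW
t=2: a0@(2,0):W a1@(4,1):NE a2@(1,4):N a3@(3,1):W a4@(2,5):W a5@(2,0):W a6@(4,5):NE a7@(3,0):W a8@(4,3):W a9@(5,3):SW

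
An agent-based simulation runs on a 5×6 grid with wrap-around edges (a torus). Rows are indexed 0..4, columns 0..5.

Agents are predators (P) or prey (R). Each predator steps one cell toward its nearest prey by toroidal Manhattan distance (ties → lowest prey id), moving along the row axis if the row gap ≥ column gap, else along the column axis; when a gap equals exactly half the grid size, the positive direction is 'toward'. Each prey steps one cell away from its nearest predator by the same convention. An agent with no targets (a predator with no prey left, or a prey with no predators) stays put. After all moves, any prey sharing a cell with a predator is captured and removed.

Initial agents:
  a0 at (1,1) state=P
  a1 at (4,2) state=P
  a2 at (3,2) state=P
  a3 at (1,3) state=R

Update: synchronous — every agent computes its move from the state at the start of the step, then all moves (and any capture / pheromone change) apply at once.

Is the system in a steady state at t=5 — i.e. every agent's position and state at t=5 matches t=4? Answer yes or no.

no

t=1: a0@(1,2):P a1@(0,2):P a2@(2,2):P a3@(1,4):R
t=2: a0@(1,3):P a1@(0,3):P a2@(2,3):P a3@(1,5):R
t=3: a0@(1,4):P a1@(0,4):P a2@(2,4):P a3@(1,0):R
t=4: a0@(1,5):P a1@(0,5):P a2@(2,5):P a3@(1,1):R
t=5: a0@(1,0):P a1@(0,0):P a2@(2,0):P a3@(1,2):R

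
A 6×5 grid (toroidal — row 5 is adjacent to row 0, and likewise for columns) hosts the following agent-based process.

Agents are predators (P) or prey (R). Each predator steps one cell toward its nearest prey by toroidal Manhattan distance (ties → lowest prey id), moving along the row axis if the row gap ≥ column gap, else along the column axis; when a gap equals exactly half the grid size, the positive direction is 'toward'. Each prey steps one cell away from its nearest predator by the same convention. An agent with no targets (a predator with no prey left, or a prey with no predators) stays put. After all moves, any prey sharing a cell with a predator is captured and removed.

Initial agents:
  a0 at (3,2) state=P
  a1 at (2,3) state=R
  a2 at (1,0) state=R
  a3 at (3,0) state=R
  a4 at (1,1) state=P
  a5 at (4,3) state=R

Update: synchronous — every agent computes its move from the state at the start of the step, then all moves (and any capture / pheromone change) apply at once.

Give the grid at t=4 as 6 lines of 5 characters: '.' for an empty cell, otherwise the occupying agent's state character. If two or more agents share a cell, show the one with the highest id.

.....
R...P
.....
R....
...R.
.....

t=1: a0@(2,2):P a1@(1,3):R a2@(1,4):R a3@(3,4):R a4@(1,0):P a5@(5,3):R
t=2: a0@(1,2):P a1@(0,3):R a2@(1,3):R a3@(3,0):R a4@(1,4):P a5@(4,3):R
t=3: a0@(1,3):P a1@(5,3):R a2@(1,4):R a3@(4,0):R a4@(1,3):P a5@(3,3):R
t=4: a0@(1,4):P a1@(4,3):R a2@(1,0):R a3@(3,0):R a4@(1,4):P a5@(4,3):R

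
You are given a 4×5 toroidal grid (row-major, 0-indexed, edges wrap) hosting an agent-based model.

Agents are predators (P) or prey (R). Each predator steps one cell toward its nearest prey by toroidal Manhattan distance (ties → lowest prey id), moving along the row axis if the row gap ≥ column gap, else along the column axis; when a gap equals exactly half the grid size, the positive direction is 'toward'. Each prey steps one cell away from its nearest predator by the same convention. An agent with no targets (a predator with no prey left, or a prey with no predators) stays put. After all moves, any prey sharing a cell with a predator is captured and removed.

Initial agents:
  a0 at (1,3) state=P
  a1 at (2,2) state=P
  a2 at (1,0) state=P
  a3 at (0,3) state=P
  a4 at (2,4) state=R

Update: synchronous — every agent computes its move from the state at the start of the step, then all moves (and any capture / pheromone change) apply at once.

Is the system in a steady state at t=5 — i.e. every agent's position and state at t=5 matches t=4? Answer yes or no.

no

t=1: a0@(2,3):P a1@(2,3):P a2@(2,0):P a3@(1,3):P a4@(3,4):R
t=2: a0@(3,3):P a1@(3,3):P a2@(3,0):P a3@(2,3):P a4@(0,4):R
t=3: a0@(0,3):P a1@(0,3):P a2@(0,0):P a3@(3,3):P a4@(1,4):R
t=4: a0@(1,3):P a1@(1,3):P a2@(1,0):P a3@(0,3):P a4@(2,4):R
t=5: a0@(2,3):P a1@(2,3):P a2@(2,0):P a3@(1,3):P a4@(3,4):R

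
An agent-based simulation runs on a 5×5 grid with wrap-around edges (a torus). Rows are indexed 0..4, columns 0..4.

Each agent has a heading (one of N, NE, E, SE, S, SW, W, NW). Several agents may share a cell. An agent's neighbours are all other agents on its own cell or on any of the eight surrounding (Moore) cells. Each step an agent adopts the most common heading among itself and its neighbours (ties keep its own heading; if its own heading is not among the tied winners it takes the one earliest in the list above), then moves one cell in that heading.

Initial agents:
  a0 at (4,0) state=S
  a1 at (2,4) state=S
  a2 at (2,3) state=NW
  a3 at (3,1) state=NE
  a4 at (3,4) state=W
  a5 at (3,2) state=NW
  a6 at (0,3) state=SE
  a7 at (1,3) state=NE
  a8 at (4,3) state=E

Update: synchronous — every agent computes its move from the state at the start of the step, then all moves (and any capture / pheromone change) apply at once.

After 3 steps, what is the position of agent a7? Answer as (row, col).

(2, 4)

t=1: a0@(0,0):S a1@(3,4):S a2@(1,2):NW a3@(2,2):NE a4@(4,4):S a5@(2,1):NW a6@(1,4):SE a7@(0,4):NE a8@(4,4):E
t=2: a0@(1,0):S a1@(4,4):S a2@(0,1):NW a3@(1,1):NW a4@(0,4):S a5@(1,0):NW a6@(2,0):SE a7@(1,4):S a8@(0,4):S
t=3: a0@(2,0):S a1@(0,4):S a2@(4,0):NW a3@(0,0):NW a4@(1,4):S a5@(2,0):S a6@(3,0):S a7@(2,4):S a8@(1,4):S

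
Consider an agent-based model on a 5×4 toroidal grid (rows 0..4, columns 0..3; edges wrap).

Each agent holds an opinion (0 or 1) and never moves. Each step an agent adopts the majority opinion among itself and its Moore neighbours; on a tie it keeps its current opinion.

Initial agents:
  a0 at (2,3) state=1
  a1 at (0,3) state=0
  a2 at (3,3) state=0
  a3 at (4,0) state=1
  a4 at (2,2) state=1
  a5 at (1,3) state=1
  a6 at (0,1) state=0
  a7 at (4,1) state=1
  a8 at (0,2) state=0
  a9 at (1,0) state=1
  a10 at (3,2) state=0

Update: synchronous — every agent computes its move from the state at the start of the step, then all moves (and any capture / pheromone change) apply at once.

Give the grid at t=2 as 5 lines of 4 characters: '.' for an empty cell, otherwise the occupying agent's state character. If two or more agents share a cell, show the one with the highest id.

t=1: a0@(2,3):1 a1@(0,3):1 a2@(3,3):1 a3@(4,0):0 a4@(2,2):1 a5@(1,3):1 a6@(0,1):1 a7@(4,1):0 a8@(0,2):0 a9@(1,0):1 a10@(3,2):1
t=2: a0@(2,3):1 a1@(0,3):1 a2@(3,3):1 a3@(4,0):1 a4@(2,2):1 a5@(1,3):1 a6@(0,1):0 a7@(4,1):0 a8@(0,2):1 a9@(1,0):1 a10@(3,2):1

.011
1..1
..11
..11
10..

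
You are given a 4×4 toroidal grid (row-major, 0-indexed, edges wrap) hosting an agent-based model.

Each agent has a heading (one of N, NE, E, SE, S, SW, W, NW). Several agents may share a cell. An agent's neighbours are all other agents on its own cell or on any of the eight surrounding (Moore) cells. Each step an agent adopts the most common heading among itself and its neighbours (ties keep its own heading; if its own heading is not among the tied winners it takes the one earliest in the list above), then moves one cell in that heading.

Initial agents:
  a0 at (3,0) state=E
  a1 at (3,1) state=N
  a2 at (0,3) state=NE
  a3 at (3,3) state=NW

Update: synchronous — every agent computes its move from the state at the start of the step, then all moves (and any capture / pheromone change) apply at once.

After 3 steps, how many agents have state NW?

t=1: a0@(3,1):E a1@(2,1):N a2@(3,0):NE a3@(2,2):NW
t=2: a0@(3,2):E a1@(1,1):N a2@(2,1):NE a3@(1,1):NW
t=3: a0@(3,3):E a1@(0,1):N a2@(1,2):NE a3@(0,0):NW

1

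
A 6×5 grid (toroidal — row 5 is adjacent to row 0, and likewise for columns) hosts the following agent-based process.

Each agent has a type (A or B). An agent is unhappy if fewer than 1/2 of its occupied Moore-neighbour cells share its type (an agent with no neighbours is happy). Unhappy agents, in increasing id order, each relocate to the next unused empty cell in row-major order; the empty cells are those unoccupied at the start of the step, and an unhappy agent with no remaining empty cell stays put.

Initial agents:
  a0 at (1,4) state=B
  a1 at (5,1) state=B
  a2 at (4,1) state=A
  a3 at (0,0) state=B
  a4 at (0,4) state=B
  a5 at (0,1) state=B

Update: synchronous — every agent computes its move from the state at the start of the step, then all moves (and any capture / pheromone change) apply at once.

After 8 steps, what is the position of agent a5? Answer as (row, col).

t=1: a0@(1,4):B a1@(5,1):B a2@(0,2):A a3@(0,0):B a4@(0,4):B a5@(0,1):B
t=2: a0@(1,4):B a1@(5,1):B a2@(0,3):A a3@(0,0):B a4@(0,4):B a5@(0,1):B
t=3: a0@(1,4):B a1@(5,1):B a2@(0,2):A a3@(0,0):B a4@(0,4):B a5@(0,1):B
t=4: a0@(1,4):B a1@(5,1):B a2@(0,3):A a3@(0,0):B a4@(0,4):B a5@(0,1):B
t=5: a0@(1,4):B a1@(5,1):B a2@(0,2):A a3@(0,0):B a4@(0,4):B a5@(0,1):B
t=6: a0@(1,4):B a1@(5,1):B a2@(0,3):A a3@(0,0):B a4@(0,4):B a5@(0,1):B
t=7: a0@(1,4):B a1@(5,1):B a2@(0,2):A a3@(0,0):B a4@(0,4):B a5@(0,1):B
t=8: a0@(1,4):B a1@(5,1):B a2@(0,3):A a3@(0,0):B a4@(0,4):B a5@(0,1):B

(0, 1)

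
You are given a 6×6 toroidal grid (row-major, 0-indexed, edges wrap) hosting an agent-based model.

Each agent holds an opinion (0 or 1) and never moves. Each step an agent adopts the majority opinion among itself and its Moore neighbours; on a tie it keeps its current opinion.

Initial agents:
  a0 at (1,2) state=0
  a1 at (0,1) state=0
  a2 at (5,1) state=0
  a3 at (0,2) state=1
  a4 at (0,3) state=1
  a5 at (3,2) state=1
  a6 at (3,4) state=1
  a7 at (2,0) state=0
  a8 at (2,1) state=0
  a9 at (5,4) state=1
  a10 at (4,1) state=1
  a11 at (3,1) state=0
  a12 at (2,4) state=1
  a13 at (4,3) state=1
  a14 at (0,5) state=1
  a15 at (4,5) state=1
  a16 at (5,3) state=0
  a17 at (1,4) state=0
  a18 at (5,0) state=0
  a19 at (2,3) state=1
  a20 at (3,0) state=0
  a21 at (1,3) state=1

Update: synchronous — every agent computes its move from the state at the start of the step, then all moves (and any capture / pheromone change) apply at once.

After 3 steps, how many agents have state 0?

8

t=1: a0@(1,2):1 a1@(0,1):0 a2@(5,1):0 a3@(0,2):0 a4@(0,3):1 a5@(3,2):1 a6@(3,4):1 a7@(2,0):0 a8@(2,1):0 a9@(5,4):1 a10@(4,1):0 a11@(3,1):0 a12@(2,4):1 a13@(4,3):1 a14@(0,5):1 a15@(4,5):1 a16@(5,3):1 a17@(1,4):1 a18@(5,0):0 a19@(2,3):1 a20@(3,0):0 a21@(1,3):1
t=2: a0@(1,2):1 a1@(0,1):0 a2@(5,1):0 a3@(0,2):1 a4@(0,3):1 a5@(3,2):1 a6@(3,4):1 a7@(2,0):0 a8@(2,1):0 a9@(5,4):1 a10@(4,1):0 a11@(3,1):0 a12@(2,4):1 a13@(4,3):1 a14@(0,5):1 a15@(4,5):1 a16@(5,3):1 a17@(1,4):1 a18@(5,0):0 a19@(2,3):1 a20@(3,0):0 a21@(1,3):1
t=3: (unchanged — steady state)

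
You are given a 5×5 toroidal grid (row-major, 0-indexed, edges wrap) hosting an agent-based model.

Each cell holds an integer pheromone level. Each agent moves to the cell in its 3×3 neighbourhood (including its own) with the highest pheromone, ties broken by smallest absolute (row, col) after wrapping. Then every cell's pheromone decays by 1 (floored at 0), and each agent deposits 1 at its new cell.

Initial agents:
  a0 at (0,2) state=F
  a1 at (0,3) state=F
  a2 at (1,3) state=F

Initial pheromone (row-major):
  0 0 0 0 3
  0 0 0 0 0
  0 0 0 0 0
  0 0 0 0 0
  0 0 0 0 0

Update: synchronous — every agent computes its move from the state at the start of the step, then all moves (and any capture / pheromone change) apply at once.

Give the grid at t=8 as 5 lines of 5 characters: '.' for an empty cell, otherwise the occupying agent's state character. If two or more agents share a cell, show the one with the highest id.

t=1: a0@(0,1) a1@(0,4) a2@(0,4) | pheromone: 0 1 0 0 4 / 0 0 0 0 0 / 0 0 0 0 0 / 0 0 0 0 0 / 0 0 0 0 0
t=2: a0@(0,1) a1@(0,4) a2@(0,4) | pheromone: 0 1 0 0 5 / 0 0 0 0 0 / 0 0 0 0 0 / 0 0 0 0 0 / 0 0 0 0 0
t=3: a0@(0,1) a1@(0,4) a2@(0,4) | pheromone: 0 1 0 0 6 / 0 0 0 0 0 / 0 0 0 0 0 / 0 0 0 0 0 / 0 0 0 0 0
t=4: a0@(0,1) a1@(0,4) a2@(0,4) | pheromone: 0 1 0 0 7 / 0 0 0 0 0 / 0 0 0 0 0 / 0 0 0 0 0 / 0 0 0 0 0
t=5: a0@(0,1) a1@(0,4) a2@(0,4) | pheromone: 0 1 0 0 8 / 0 0 0 0 0 / 0 0 0 0 0 / 0 0 0 0 0 / 0 0 0 0 0
t=6: a0@(0,1) a1@(0,4) a2@(0,4) | pheromone: 0 1 0 0 9 / 0 0 0 0 0 / 0 0 0 0 0 / 0 0 0 0 0 / 0 0 0 0 0
t=7: a0@(0,1) a1@(0,4) a2@(0,4) | pheromone: 0 1 0 0 10 / 0 0 0 0 0 / 0 0 0 0 0 / 0 0 0 0 0 / 0 0 0 0 0
t=8: a0@(0,1) a1@(0,4) a2@(0,4) | pheromone: 0 1 0 0 11 / 0 0 0 0 0 / 0 0 0 0 0 / 0 0 0 0 0 / 0 0 0 0 0

.F..F
.....
.....
.....
.....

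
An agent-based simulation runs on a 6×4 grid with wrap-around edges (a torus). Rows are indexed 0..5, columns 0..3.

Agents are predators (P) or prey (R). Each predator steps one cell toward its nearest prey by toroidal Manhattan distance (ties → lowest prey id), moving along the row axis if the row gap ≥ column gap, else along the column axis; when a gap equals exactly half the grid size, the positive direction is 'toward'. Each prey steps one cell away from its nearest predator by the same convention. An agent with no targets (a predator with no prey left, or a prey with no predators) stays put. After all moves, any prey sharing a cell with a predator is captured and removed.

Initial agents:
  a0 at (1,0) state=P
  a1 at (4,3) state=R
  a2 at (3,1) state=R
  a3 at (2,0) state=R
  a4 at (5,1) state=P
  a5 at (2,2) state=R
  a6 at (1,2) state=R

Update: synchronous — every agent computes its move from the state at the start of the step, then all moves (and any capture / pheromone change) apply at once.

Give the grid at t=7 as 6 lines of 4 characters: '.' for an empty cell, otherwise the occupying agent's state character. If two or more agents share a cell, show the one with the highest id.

....
....
..PR
....
R..P
...R

t=1: a0@(2,0):P a1@(4,2):R a2@(2,1):R a3@(3,0):R a4@(4,1):P a5@(2,1):R a6@(1,1):R
t=2: a0@(2,1):P a1@(4,3):R a2@(2,2):R a3@(4,0):R a4@(4,2):P a5@(2,2):R a6@(0,1):R
t=3: a0@(2,2):P a1@(4,0):R a2@(2,3):R a4@(4,3):P a5@(2,3):R a6@(5,1):R
t=4: a0@(2,3):P a1@(4,1):R a2@(2,0):R a4@(4,0):P a5@(2,0):R a6@(5,0):R
t=5: a0@(2,0):P a1@(4,2):R a2@(2,1):R a4@(4,1):P a5@(2,1):R a6@(0,0):R
t=6: a0@(2,1):P a1@(4,3):R a2@(2,2):R a4@(4,2):P a5@(2,2):R a6@(5,0):R
t=7: a0@(2,2):P a1@(4,0):R a2@(2,3):R a4@(4,3):P a5@(2,3):R a6@(5,3):R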